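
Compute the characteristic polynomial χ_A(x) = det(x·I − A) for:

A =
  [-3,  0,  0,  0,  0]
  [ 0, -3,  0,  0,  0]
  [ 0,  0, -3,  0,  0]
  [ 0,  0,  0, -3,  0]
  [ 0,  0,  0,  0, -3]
x^5 + 15*x^4 + 90*x^3 + 270*x^2 + 405*x + 243

Expanding det(x·I − A) (e.g. by cofactor expansion or by noting that A is similar to its Jordan form J, which has the same characteristic polynomial as A) gives
  χ_A(x) = x^5 + 15*x^4 + 90*x^3 + 270*x^2 + 405*x + 243
which factors as (x + 3)^5. The eigenvalues (with algebraic multiplicities) are λ = -3 with multiplicity 5.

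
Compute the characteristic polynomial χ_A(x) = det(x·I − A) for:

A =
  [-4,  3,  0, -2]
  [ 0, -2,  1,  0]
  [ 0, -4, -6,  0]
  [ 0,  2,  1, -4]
x^4 + 16*x^3 + 96*x^2 + 256*x + 256

Expanding det(x·I − A) (e.g. by cofactor expansion or by noting that A is similar to its Jordan form J, which has the same characteristic polynomial as A) gives
  χ_A(x) = x^4 + 16*x^3 + 96*x^2 + 256*x + 256
which factors as (x + 4)^4. The eigenvalues (with algebraic multiplicities) are λ = -4 with multiplicity 4.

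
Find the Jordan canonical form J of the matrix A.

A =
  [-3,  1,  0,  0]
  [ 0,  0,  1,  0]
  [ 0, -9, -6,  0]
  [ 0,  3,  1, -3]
J_3(-3) ⊕ J_1(-3)

The characteristic polynomial is
  det(x·I − A) = x^4 + 12*x^3 + 54*x^2 + 108*x + 81 = (x + 3)^4

Eigenvalues and multiplicities (the geometric multiplicity of λ is n − rank(A − λI), which equals the number of Jordan blocks for λ):
  λ = -3: algebraic multiplicity = 4, geometric multiplicity = 2

Determining the block sizes for each eigenvalue:
  λ = -3: with am = 4 and gm = 2, the partition is not yet determined (e.g. several partitions of 4 into 2 parts exist). Let N = A − (-3)·I. Computing rank(N^1) = 2, rank(N^2) = 1, rank(N^3) = 0; the number of blocks of size ≥ j is rank(N^{j−1}) − rank(N^j), giving [2, 1, 1]. So we have 1 block(s) of size 3, 1 block(s) of size 1 → block sizes [3, 1]

Assembling the blocks gives a Jordan form
J =
  [-3,  1,  0,  0]
  [ 0, -3,  1,  0]
  [ 0,  0, -3,  0]
  [ 0,  0,  0, -3]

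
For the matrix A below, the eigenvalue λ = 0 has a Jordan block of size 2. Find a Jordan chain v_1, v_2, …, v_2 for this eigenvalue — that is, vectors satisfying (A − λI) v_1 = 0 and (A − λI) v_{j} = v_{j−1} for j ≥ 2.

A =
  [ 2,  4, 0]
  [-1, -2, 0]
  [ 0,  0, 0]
A Jordan chain for λ = 0 of length 2:
v_1 = (2, -1, 0)ᵀ
v_2 = (1, 0, 0)ᵀ

Let N = A − (0)·I. We want v_2 with N^2 v_2 = 0 but N^1 v_2 ≠ 0; then v_{j-1} := N · v_j for j = 2, …, 2.

Pick v_2 = (1, 0, 0)ᵀ.
Then v_1 = N · v_2 = (2, -1, 0)ᵀ.

Sanity check: (A − (0)·I) v_1 = (0, 0, 0)ᵀ = 0. ✓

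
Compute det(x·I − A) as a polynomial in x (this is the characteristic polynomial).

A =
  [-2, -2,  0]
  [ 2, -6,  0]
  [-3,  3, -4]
x^3 + 12*x^2 + 48*x + 64

Expanding det(x·I − A) (e.g. by cofactor expansion or by noting that A is similar to its Jordan form J, which has the same characteristic polynomial as A) gives
  χ_A(x) = x^3 + 12*x^2 + 48*x + 64
which factors as (x + 4)^3. The eigenvalues (with algebraic multiplicities) are λ = -4 with multiplicity 3.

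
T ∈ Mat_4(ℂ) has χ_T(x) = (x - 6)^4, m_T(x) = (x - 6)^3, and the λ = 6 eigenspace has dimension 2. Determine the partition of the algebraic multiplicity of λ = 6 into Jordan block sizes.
Block sizes for λ = 6: [3, 1]

Step 1 — from the characteristic polynomial, algebraic multiplicity of λ = 6 is 4. From dim ker(T − (6)·I) = 2, there are exactly 2 Jordan blocks for λ = 6.
Step 2 — from the minimal polynomial, the factor (x − 6)^3 tells us the largest block for λ = 6 has size 3.
Step 3 — with total size 4, 2 blocks, and largest block 3, the block sizes (in nonincreasing order) are [3, 1].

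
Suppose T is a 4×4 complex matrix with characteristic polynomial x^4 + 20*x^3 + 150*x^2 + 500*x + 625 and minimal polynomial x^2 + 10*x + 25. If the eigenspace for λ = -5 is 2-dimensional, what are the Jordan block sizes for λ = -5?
Block sizes for λ = -5: [2, 2]

Step 1 — from the characteristic polynomial, algebraic multiplicity of λ = -5 is 4. From dim ker(T − (-5)·I) = 2, there are exactly 2 Jordan blocks for λ = -5.
Step 2 — from the minimal polynomial, the factor (x + 5)^2 tells us the largest block for λ = -5 has size 2.
Step 3 — with total size 4, 2 blocks, and largest block 2, the block sizes (in nonincreasing order) are [2, 2].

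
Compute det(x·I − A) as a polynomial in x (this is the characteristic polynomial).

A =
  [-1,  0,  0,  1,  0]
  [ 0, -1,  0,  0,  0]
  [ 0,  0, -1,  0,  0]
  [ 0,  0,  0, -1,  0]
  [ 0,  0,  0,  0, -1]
x^5 + 5*x^4 + 10*x^3 + 10*x^2 + 5*x + 1

Expanding det(x·I − A) (e.g. by cofactor expansion or by noting that A is similar to its Jordan form J, which has the same characteristic polynomial as A) gives
  χ_A(x) = x^5 + 5*x^4 + 10*x^3 + 10*x^2 + 5*x + 1
which factors as (x + 1)^5. The eigenvalues (with algebraic multiplicities) are λ = -1 with multiplicity 5.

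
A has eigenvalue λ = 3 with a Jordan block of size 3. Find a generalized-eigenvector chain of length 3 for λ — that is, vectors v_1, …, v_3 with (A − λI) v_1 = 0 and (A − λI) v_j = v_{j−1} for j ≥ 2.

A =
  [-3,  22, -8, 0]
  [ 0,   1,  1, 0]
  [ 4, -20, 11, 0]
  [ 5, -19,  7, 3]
A Jordan chain for λ = 3 of length 3:
v_1 = (4, 4, 8, -2)ᵀ
v_2 = (-6, 0, 4, 5)ᵀ
v_3 = (1, 0, 0, 0)ᵀ

Let N = A − (3)·I. We want v_3 with N^3 v_3 = 0 but N^2 v_3 ≠ 0; then v_{j-1} := N · v_j for j = 3, …, 2.

Pick v_3 = (1, 0, 0, 0)ᵀ.
Then v_2 = N · v_3 = (-6, 0, 4, 5)ᵀ.
Then v_1 = N · v_2 = (4, 4, 8, -2)ᵀ.

Sanity check: (A − (3)·I) v_1 = (0, 0, 0, 0)ᵀ = 0. ✓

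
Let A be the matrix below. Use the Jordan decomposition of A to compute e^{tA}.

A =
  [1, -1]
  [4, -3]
e^{tA} =
  [2*t*exp(-t) + exp(-t), -t*exp(-t)]
  [4*t*exp(-t), -2*t*exp(-t) + exp(-t)]

Strategy: write A = P · J · P⁻¹ where J is a Jordan canonical form, so e^{tA} = P · e^{tJ} · P⁻¹, and e^{tJ} can be computed block-by-block.

A has Jordan form
J =
  [-1,  1]
  [ 0, -1]
(up to reordering of blocks).

Per-block formulas:
  For a 2×2 Jordan block J_2(-1): exp(t · J_2(-1)) = e^(-1t)·(I + t·N), where N is the 2×2 nilpotent shift.

After assembling e^{tJ} and conjugating by P, we get:

e^{tA} =
  [2*t*exp(-t) + exp(-t), -t*exp(-t)]
  [4*t*exp(-t), -2*t*exp(-t) + exp(-t)]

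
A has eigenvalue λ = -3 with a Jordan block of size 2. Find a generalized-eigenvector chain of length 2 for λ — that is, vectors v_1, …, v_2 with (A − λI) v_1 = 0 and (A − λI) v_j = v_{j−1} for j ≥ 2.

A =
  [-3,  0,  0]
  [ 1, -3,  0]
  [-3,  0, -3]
A Jordan chain for λ = -3 of length 2:
v_1 = (0, 1, -3)ᵀ
v_2 = (1, 0, 0)ᵀ

Let N = A − (-3)·I. We want v_2 with N^2 v_2 = 0 but N^1 v_2 ≠ 0; then v_{j-1} := N · v_j for j = 2, …, 2.

Pick v_2 = (1, 0, 0)ᵀ.
Then v_1 = N · v_2 = (0, 1, -3)ᵀ.

Sanity check: (A − (-3)·I) v_1 = (0, 0, 0)ᵀ = 0. ✓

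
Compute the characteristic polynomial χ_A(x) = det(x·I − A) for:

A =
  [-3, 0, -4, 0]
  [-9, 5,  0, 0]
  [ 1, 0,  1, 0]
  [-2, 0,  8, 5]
x^4 - 8*x^3 + 6*x^2 + 40*x + 25

Expanding det(x·I − A) (e.g. by cofactor expansion or by noting that A is similar to its Jordan form J, which has the same characteristic polynomial as A) gives
  χ_A(x) = x^4 - 8*x^3 + 6*x^2 + 40*x + 25
which factors as (x - 5)^2*(x + 1)^2. The eigenvalues (with algebraic multiplicities) are λ = -1 with multiplicity 2, λ = 5 with multiplicity 2.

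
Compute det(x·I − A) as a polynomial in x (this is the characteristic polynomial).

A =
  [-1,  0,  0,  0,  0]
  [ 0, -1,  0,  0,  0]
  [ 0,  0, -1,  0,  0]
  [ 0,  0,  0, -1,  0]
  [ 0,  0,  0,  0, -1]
x^5 + 5*x^4 + 10*x^3 + 10*x^2 + 5*x + 1

Expanding det(x·I − A) (e.g. by cofactor expansion or by noting that A is similar to its Jordan form J, which has the same characteristic polynomial as A) gives
  χ_A(x) = x^5 + 5*x^4 + 10*x^3 + 10*x^2 + 5*x + 1
which factors as (x + 1)^5. The eigenvalues (with algebraic multiplicities) are λ = -1 with multiplicity 5.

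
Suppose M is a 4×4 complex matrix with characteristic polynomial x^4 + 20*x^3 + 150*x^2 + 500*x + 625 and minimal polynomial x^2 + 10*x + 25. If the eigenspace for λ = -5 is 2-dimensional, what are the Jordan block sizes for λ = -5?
Block sizes for λ = -5: [2, 2]

Step 1 — from the characteristic polynomial, algebraic multiplicity of λ = -5 is 4. From dim ker(M − (-5)·I) = 2, there are exactly 2 Jordan blocks for λ = -5.
Step 2 — from the minimal polynomial, the factor (x + 5)^2 tells us the largest block for λ = -5 has size 2.
Step 3 — with total size 4, 2 blocks, and largest block 2, the block sizes (in nonincreasing order) are [2, 2].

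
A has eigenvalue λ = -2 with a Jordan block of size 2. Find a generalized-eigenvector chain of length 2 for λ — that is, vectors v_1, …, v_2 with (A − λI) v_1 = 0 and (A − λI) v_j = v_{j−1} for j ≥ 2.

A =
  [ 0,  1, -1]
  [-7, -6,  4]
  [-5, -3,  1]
A Jordan chain for λ = -2 of length 2:
v_1 = (0, 1, 1)ᵀ
v_2 = (1, -2, 0)ᵀ

Let N = A − (-2)·I. We want v_2 with N^2 v_2 = 0 but N^1 v_2 ≠ 0; then v_{j-1} := N · v_j for j = 2, …, 2.

Pick v_2 = (1, -2, 0)ᵀ.
Then v_1 = N · v_2 = (0, 1, 1)ᵀ.

Sanity check: (A − (-2)·I) v_1 = (0, 0, 0)ᵀ = 0. ✓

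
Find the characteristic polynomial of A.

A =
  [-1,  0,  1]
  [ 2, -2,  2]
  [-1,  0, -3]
x^3 + 6*x^2 + 12*x + 8

Expanding det(x·I − A) (e.g. by cofactor expansion or by noting that A is similar to its Jordan form J, which has the same characteristic polynomial as A) gives
  χ_A(x) = x^3 + 6*x^2 + 12*x + 8
which factors as (x + 2)^3. The eigenvalues (with algebraic multiplicities) are λ = -2 with multiplicity 3.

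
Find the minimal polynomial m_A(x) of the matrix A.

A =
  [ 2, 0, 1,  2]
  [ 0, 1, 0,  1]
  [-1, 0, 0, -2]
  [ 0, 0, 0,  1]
x^2 - 2*x + 1

The characteristic polynomial is χ_A(x) = (x - 1)^4, so the eigenvalues are known. The minimal polynomial is
  m_A(x) = Π_λ (x − λ)^{k_λ}
where k_λ is the size of the *largest* Jordan block for λ (equivalently, the smallest k with (A − λI)^k v = 0 for every generalised eigenvector v of λ).

  λ = 1: largest Jordan block has size 2, contributing (x − 1)^2

So m_A(x) = (x - 1)^2 = x^2 - 2*x + 1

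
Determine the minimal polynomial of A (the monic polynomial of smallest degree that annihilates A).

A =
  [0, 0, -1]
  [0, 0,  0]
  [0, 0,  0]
x^2

The characteristic polynomial is χ_A(x) = x^3, so the eigenvalues are known. The minimal polynomial is
  m_A(x) = Π_λ (x − λ)^{k_λ}
where k_λ is the size of the *largest* Jordan block for λ (equivalently, the smallest k with (A − λI)^k v = 0 for every generalised eigenvector v of λ).

  λ = 0: largest Jordan block has size 2, contributing (x − 0)^2

So m_A(x) = x^2 = x^2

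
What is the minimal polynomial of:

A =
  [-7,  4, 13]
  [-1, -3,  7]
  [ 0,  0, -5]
x^3 + 15*x^2 + 75*x + 125

The characteristic polynomial is χ_A(x) = (x + 5)^3, so the eigenvalues are known. The minimal polynomial is
  m_A(x) = Π_λ (x − λ)^{k_λ}
where k_λ is the size of the *largest* Jordan block for λ (equivalently, the smallest k with (A − λI)^k v = 0 for every generalised eigenvector v of λ).

  λ = -5: largest Jordan block has size 3, contributing (x + 5)^3

So m_A(x) = (x + 5)^3 = x^3 + 15*x^2 + 75*x + 125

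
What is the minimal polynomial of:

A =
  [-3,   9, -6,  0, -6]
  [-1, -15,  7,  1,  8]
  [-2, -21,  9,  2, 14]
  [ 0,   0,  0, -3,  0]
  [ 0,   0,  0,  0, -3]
x^3 + 9*x^2 + 27*x + 27

The characteristic polynomial is χ_A(x) = (x + 3)^5, so the eigenvalues are known. The minimal polynomial is
  m_A(x) = Π_λ (x − λ)^{k_λ}
where k_λ is the size of the *largest* Jordan block for λ (equivalently, the smallest k with (A − λI)^k v = 0 for every generalised eigenvector v of λ).

  λ = -3: largest Jordan block has size 3, contributing (x + 3)^3

So m_A(x) = (x + 3)^3 = x^3 + 9*x^2 + 27*x + 27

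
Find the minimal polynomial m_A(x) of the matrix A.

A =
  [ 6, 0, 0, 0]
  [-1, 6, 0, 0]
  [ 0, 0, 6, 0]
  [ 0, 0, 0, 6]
x^2 - 12*x + 36

The characteristic polynomial is χ_A(x) = (x - 6)^4, so the eigenvalues are known. The minimal polynomial is
  m_A(x) = Π_λ (x − λ)^{k_λ}
where k_λ is the size of the *largest* Jordan block for λ (equivalently, the smallest k with (A − λI)^k v = 0 for every generalised eigenvector v of λ).

  λ = 6: largest Jordan block has size 2, contributing (x − 6)^2

So m_A(x) = (x - 6)^2 = x^2 - 12*x + 36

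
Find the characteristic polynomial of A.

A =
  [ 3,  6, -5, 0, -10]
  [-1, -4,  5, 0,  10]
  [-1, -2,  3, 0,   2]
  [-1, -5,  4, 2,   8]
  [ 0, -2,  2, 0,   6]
x^5 - 10*x^4 + 40*x^3 - 80*x^2 + 80*x - 32

Expanding det(x·I − A) (e.g. by cofactor expansion or by noting that A is similar to its Jordan form J, which has the same characteristic polynomial as A) gives
  χ_A(x) = x^5 - 10*x^4 + 40*x^3 - 80*x^2 + 80*x - 32
which factors as (x - 2)^5. The eigenvalues (with algebraic multiplicities) are λ = 2 with multiplicity 5.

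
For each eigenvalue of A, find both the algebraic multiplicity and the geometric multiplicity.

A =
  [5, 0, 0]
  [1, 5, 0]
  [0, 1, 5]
λ = 5: alg = 3, geom = 1

Step 1 — factor the characteristic polynomial to read off the algebraic multiplicities:
  χ_A(x) = (x - 5)^3

Step 2 — compute geometric multiplicities via the rank-nullity identity g(λ) = n − rank(A − λI):
  rank(A − (5)·I) = 2, so dim ker(A − (5)·I) = n − 2 = 1

Summary:
  λ = 5: algebraic multiplicity = 3, geometric multiplicity = 1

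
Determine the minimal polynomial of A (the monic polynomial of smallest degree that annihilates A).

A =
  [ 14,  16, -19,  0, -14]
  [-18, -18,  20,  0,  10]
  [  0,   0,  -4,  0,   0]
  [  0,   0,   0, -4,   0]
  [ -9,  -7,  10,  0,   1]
x^3 + 3*x^2 - 24*x - 80

The characteristic polynomial is χ_A(x) = (x - 5)*(x + 4)^4, so the eigenvalues are known. The minimal polynomial is
  m_A(x) = Π_λ (x − λ)^{k_λ}
where k_λ is the size of the *largest* Jordan block for λ (equivalently, the smallest k with (A − λI)^k v = 0 for every generalised eigenvector v of λ).

  λ = -4: largest Jordan block has size 2, contributing (x + 4)^2
  λ = 5: largest Jordan block has size 1, contributing (x − 5)

So m_A(x) = (x - 5)*(x + 4)^2 = x^3 + 3*x^2 - 24*x - 80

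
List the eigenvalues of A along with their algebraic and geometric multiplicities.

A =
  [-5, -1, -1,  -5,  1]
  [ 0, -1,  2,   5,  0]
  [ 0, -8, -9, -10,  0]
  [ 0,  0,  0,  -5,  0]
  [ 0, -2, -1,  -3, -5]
λ = -5: alg = 5, geom = 2

Step 1 — factor the characteristic polynomial to read off the algebraic multiplicities:
  χ_A(x) = (x + 5)^5

Step 2 — compute geometric multiplicities via the rank-nullity identity g(λ) = n − rank(A − λI):
  rank(A − (-5)·I) = 3, so dim ker(A − (-5)·I) = n − 3 = 2

Summary:
  λ = -5: algebraic multiplicity = 5, geometric multiplicity = 2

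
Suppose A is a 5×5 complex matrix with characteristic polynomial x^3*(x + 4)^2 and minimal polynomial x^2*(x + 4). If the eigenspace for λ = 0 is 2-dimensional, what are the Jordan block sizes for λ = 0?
Block sizes for λ = 0: [2, 1]

Step 1 — from the characteristic polynomial, algebraic multiplicity of λ = 0 is 3. From dim ker(A − (0)·I) = 2, there are exactly 2 Jordan blocks for λ = 0.
Step 2 — from the minimal polynomial, the factor (x − 0)^2 tells us the largest block for λ = 0 has size 2.
Step 3 — with total size 3, 2 blocks, and largest block 2, the block sizes (in nonincreasing order) are [2, 1].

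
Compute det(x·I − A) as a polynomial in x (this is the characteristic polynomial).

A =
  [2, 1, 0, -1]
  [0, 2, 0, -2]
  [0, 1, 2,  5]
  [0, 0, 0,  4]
x^4 - 10*x^3 + 36*x^2 - 56*x + 32

Expanding det(x·I − A) (e.g. by cofactor expansion or by noting that A is similar to its Jordan form J, which has the same characteristic polynomial as A) gives
  χ_A(x) = x^4 - 10*x^3 + 36*x^2 - 56*x + 32
which factors as (x - 4)*(x - 2)^3. The eigenvalues (with algebraic multiplicities) are λ = 2 with multiplicity 3, λ = 4 with multiplicity 1.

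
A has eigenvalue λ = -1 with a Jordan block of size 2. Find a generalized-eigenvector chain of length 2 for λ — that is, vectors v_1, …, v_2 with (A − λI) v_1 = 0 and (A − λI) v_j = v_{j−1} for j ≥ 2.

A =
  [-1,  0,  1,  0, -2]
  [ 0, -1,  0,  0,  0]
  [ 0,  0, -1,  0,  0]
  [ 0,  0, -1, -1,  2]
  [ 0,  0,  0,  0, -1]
A Jordan chain for λ = -1 of length 2:
v_1 = (1, 0, 0, -1, 0)ᵀ
v_2 = (0, 0, 1, 0, 0)ᵀ

Let N = A − (-1)·I. We want v_2 with N^2 v_2 = 0 but N^1 v_2 ≠ 0; then v_{j-1} := N · v_j for j = 2, …, 2.

Pick v_2 = (0, 0, 1, 0, 0)ᵀ.
Then v_1 = N · v_2 = (1, 0, 0, -1, 0)ᵀ.

Sanity check: (A − (-1)·I) v_1 = (0, 0, 0, 0, 0)ᵀ = 0. ✓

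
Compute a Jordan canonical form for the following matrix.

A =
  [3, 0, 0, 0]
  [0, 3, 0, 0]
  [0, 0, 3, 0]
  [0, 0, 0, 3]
J_1(3) ⊕ J_1(3) ⊕ J_1(3) ⊕ J_1(3)

The characteristic polynomial is
  det(x·I − A) = x^4 - 12*x^3 + 54*x^2 - 108*x + 81 = (x - 3)^4

Eigenvalues and multiplicities (the geometric multiplicity of λ is n − rank(A − λI), which equals the number of Jordan blocks for λ):
  λ = 3: algebraic multiplicity = 4, geometric multiplicity = 4

Determining the block sizes for each eigenvalue:
  λ = 3: gm = am = 4, so every block has size 1 → block sizes [1, 1, 1, 1]

Assembling the blocks gives a Jordan form
J =
  [3, 0, 0, 0]
  [0, 3, 0, 0]
  [0, 0, 3, 0]
  [0, 0, 0, 3]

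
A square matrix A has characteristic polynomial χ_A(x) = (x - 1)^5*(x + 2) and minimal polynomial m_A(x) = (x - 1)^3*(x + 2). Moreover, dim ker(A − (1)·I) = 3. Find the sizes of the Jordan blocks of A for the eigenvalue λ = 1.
Block sizes for λ = 1: [3, 1, 1]

Step 1 — from the characteristic polynomial, algebraic multiplicity of λ = 1 is 5. From dim ker(A − (1)·I) = 3, there are exactly 3 Jordan blocks for λ = 1.
Step 2 — from the minimal polynomial, the factor (x − 1)^3 tells us the largest block for λ = 1 has size 3.
Step 3 — with total size 5, 3 blocks, and largest block 3, the block sizes (in nonincreasing order) are [3, 1, 1].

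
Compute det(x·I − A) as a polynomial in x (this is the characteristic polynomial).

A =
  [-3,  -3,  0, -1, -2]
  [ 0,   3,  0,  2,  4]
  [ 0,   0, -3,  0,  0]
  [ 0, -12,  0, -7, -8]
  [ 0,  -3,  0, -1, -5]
x^5 + 15*x^4 + 90*x^3 + 270*x^2 + 405*x + 243

Expanding det(x·I − A) (e.g. by cofactor expansion or by noting that A is similar to its Jordan form J, which has the same characteristic polynomial as A) gives
  χ_A(x) = x^5 + 15*x^4 + 90*x^3 + 270*x^2 + 405*x + 243
which factors as (x + 3)^5. The eigenvalues (with algebraic multiplicities) are λ = -3 with multiplicity 5.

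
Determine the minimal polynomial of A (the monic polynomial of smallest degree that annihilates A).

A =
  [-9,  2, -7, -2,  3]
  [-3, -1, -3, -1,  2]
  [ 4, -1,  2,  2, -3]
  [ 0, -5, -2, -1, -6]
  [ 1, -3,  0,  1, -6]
x^3 + 9*x^2 + 27*x + 27

The characteristic polynomial is χ_A(x) = (x + 3)^5, so the eigenvalues are known. The minimal polynomial is
  m_A(x) = Π_λ (x − λ)^{k_λ}
where k_λ is the size of the *largest* Jordan block for λ (equivalently, the smallest k with (A − λI)^k v = 0 for every generalised eigenvector v of λ).

  λ = -3: largest Jordan block has size 3, contributing (x + 3)^3

So m_A(x) = (x + 3)^3 = x^3 + 9*x^2 + 27*x + 27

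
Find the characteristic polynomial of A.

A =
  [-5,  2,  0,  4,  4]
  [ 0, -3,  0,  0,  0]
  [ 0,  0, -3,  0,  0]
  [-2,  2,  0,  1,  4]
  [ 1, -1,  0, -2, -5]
x^5 + 15*x^4 + 90*x^3 + 270*x^2 + 405*x + 243

Expanding det(x·I − A) (e.g. by cofactor expansion or by noting that A is similar to its Jordan form J, which has the same characteristic polynomial as A) gives
  χ_A(x) = x^5 + 15*x^4 + 90*x^3 + 270*x^2 + 405*x + 243
which factors as (x + 3)^5. The eigenvalues (with algebraic multiplicities) are λ = -3 with multiplicity 5.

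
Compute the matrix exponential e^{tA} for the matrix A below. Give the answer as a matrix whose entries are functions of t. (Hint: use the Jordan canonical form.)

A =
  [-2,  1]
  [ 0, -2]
e^{tA} =
  [exp(-2*t), t*exp(-2*t)]
  [0, exp(-2*t)]

Strategy: write A = P · J · P⁻¹ where J is a Jordan canonical form, so e^{tA} = P · e^{tJ} · P⁻¹, and e^{tJ} can be computed block-by-block.

A has Jordan form
J =
  [-2,  1]
  [ 0, -2]
(up to reordering of blocks).

Per-block formulas:
  For a 2×2 Jordan block J_2(-2): exp(t · J_2(-2)) = e^(-2t)·(I + t·N), where N is the 2×2 nilpotent shift.

After assembling e^{tJ} and conjugating by P, we get:

e^{tA} =
  [exp(-2*t), t*exp(-2*t)]
  [0, exp(-2*t)]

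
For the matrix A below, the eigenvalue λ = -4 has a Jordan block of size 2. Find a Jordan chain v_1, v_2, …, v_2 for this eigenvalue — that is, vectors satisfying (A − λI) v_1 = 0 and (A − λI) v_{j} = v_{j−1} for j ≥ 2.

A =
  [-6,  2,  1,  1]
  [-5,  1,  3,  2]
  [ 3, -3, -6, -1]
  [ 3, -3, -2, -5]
A Jordan chain for λ = -4 of length 2:
v_1 = (-2, -5, 3, 3)ᵀ
v_2 = (1, 0, 0, 0)ᵀ

Let N = A − (-4)·I. We want v_2 with N^2 v_2 = 0 but N^1 v_2 ≠ 0; then v_{j-1} := N · v_j for j = 2, …, 2.

Pick v_2 = (1, 0, 0, 0)ᵀ.
Then v_1 = N · v_2 = (-2, -5, 3, 3)ᵀ.

Sanity check: (A − (-4)·I) v_1 = (0, 0, 0, 0)ᵀ = 0. ✓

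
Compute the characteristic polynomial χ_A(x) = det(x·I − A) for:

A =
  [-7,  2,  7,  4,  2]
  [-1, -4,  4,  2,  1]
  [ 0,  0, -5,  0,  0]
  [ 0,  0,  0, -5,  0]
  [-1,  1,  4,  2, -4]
x^5 + 25*x^4 + 250*x^3 + 1250*x^2 + 3125*x + 3125

Expanding det(x·I − A) (e.g. by cofactor expansion or by noting that A is similar to its Jordan form J, which has the same characteristic polynomial as A) gives
  χ_A(x) = x^5 + 25*x^4 + 250*x^3 + 1250*x^2 + 3125*x + 3125
which factors as (x + 5)^5. The eigenvalues (with algebraic multiplicities) are λ = -5 with multiplicity 5.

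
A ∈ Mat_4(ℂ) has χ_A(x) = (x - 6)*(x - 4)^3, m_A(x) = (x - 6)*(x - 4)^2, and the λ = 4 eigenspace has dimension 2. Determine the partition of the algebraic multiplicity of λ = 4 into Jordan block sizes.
Block sizes for λ = 4: [2, 1]

Step 1 — from the characteristic polynomial, algebraic multiplicity of λ = 4 is 3. From dim ker(A − (4)·I) = 2, there are exactly 2 Jordan blocks for λ = 4.
Step 2 — from the minimal polynomial, the factor (x − 4)^2 tells us the largest block for λ = 4 has size 2.
Step 3 — with total size 3, 2 blocks, and largest block 2, the block sizes (in nonincreasing order) are [2, 1].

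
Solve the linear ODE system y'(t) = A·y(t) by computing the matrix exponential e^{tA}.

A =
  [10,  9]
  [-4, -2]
e^{tA} =
  [6*t*exp(4*t) + exp(4*t), 9*t*exp(4*t)]
  [-4*t*exp(4*t), -6*t*exp(4*t) + exp(4*t)]

Strategy: write A = P · J · P⁻¹ where J is a Jordan canonical form, so e^{tA} = P · e^{tJ} · P⁻¹, and e^{tJ} can be computed block-by-block.

A has Jordan form
J =
  [4, 1]
  [0, 4]
(up to reordering of blocks).

Per-block formulas:
  For a 2×2 Jordan block J_2(4): exp(t · J_2(4)) = e^(4t)·(I + t·N), where N is the 2×2 nilpotent shift.

After assembling e^{tJ} and conjugating by P, we get:

e^{tA} =
  [6*t*exp(4*t) + exp(4*t), 9*t*exp(4*t)]
  [-4*t*exp(4*t), -6*t*exp(4*t) + exp(4*t)]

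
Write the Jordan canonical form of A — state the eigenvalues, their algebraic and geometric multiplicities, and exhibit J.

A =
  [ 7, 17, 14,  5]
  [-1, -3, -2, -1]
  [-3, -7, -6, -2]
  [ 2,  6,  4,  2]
J_2(0) ⊕ J_2(0)

The characteristic polynomial is
  det(x·I − A) = x^4

Eigenvalues and multiplicities (the geometric multiplicity of λ is n − rank(A − λI), which equals the number of Jordan blocks for λ):
  λ = 0: algebraic multiplicity = 4, geometric multiplicity = 2

Determining the block sizes for each eigenvalue:
  λ = 0: with am = 4 and gm = 2, the partition is not yet determined (e.g. several partitions of 4 into 2 parts exist). Let N = A − (0)·I. Computing rank(N^1) = 2, rank(N^2) = 0; the number of blocks of size ≥ j is rank(N^{j−1}) − rank(N^j), giving [2, 2]. So we have 2 block(s) of size 2 → block sizes [2, 2]

Assembling the blocks gives a Jordan form
J =
  [0, 1, 0, 0]
  [0, 0, 0, 0]
  [0, 0, 0, 1]
  [0, 0, 0, 0]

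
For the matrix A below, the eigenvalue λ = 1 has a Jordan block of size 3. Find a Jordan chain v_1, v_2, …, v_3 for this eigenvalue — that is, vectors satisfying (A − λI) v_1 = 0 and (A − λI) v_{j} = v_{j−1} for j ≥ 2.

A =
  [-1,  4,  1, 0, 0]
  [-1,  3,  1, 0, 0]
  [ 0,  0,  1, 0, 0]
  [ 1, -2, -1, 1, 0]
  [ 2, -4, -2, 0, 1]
A Jordan chain for λ = 1 of length 3:
v_1 = (2, 1, 0, -1, -2)ᵀ
v_2 = (1, 1, 0, -1, -2)ᵀ
v_3 = (0, 0, 1, 0, 0)ᵀ

Let N = A − (1)·I. We want v_3 with N^3 v_3 = 0 but N^2 v_3 ≠ 0; then v_{j-1} := N · v_j for j = 3, …, 2.

Pick v_3 = (0, 0, 1, 0, 0)ᵀ.
Then v_2 = N · v_3 = (1, 1, 0, -1, -2)ᵀ.
Then v_1 = N · v_2 = (2, 1, 0, -1, -2)ᵀ.

Sanity check: (A − (1)·I) v_1 = (0, 0, 0, 0, 0)ᵀ = 0. ✓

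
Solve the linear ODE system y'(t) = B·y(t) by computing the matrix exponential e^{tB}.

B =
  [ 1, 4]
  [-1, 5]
e^{tB} =
  [-2*t*exp(3*t) + exp(3*t), 4*t*exp(3*t)]
  [-t*exp(3*t), 2*t*exp(3*t) + exp(3*t)]

Strategy: write B = P · J · P⁻¹ where J is a Jordan canonical form, so e^{tB} = P · e^{tJ} · P⁻¹, and e^{tJ} can be computed block-by-block.

B has Jordan form
J =
  [3, 1]
  [0, 3]
(up to reordering of blocks).

Per-block formulas:
  For a 2×2 Jordan block J_2(3): exp(t · J_2(3)) = e^(3t)·(I + t·N), where N is the 2×2 nilpotent shift.

After assembling e^{tJ} and conjugating by P, we get:

e^{tB} =
  [-2*t*exp(3*t) + exp(3*t), 4*t*exp(3*t)]
  [-t*exp(3*t), 2*t*exp(3*t) + exp(3*t)]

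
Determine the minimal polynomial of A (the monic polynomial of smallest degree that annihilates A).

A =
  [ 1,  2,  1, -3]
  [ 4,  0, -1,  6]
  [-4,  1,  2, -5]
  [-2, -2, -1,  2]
x^4 - 5*x^3 + 6*x^2 + 4*x - 8

The characteristic polynomial is χ_A(x) = (x - 2)^3*(x + 1), so the eigenvalues are known. The minimal polynomial is
  m_A(x) = Π_λ (x − λ)^{k_λ}
where k_λ is the size of the *largest* Jordan block for λ (equivalently, the smallest k with (A − λI)^k v = 0 for every generalised eigenvector v of λ).

  λ = -1: largest Jordan block has size 1, contributing (x + 1)
  λ = 2: largest Jordan block has size 3, contributing (x − 2)^3

So m_A(x) = (x - 2)^3*(x + 1) = x^4 - 5*x^3 + 6*x^2 + 4*x - 8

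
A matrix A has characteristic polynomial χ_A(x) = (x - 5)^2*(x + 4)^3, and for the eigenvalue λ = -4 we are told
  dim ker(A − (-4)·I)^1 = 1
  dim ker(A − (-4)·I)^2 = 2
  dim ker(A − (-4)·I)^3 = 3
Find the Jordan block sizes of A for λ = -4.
Block sizes for λ = -4: [3]

From the dimensions of kernels of powers, the number of Jordan blocks of size at least j is d_j − d_{j−1} where d_j = dim ker(N^j) (with d_0 = 0). Computing the differences gives [1, 1, 1].
The number of blocks of size exactly k is (#blocks of size ≥ k) − (#blocks of size ≥ k + 1), so the partition is: 1 block(s) of size 3.
In nonincreasing order the block sizes are [3].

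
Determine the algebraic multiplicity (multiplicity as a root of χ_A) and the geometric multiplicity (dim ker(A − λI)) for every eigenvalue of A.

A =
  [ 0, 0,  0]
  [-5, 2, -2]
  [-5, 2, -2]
λ = 0: alg = 3, geom = 2

Step 1 — factor the characteristic polynomial to read off the algebraic multiplicities:
  χ_A(x) = x^3

Step 2 — compute geometric multiplicities via the rank-nullity identity g(λ) = n − rank(A − λI):
  rank(A − (0)·I) = 1, so dim ker(A − (0)·I) = n − 1 = 2

Summary:
  λ = 0: algebraic multiplicity = 3, geometric multiplicity = 2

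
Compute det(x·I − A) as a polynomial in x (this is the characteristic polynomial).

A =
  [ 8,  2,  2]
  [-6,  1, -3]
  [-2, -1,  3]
x^3 - 12*x^2 + 48*x - 64

Expanding det(x·I − A) (e.g. by cofactor expansion or by noting that A is similar to its Jordan form J, which has the same characteristic polynomial as A) gives
  χ_A(x) = x^3 - 12*x^2 + 48*x - 64
which factors as (x - 4)^3. The eigenvalues (with algebraic multiplicities) are λ = 4 with multiplicity 3.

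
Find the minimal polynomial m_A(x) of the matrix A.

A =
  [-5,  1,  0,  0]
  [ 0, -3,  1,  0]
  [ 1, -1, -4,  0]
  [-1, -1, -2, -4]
x^3 + 12*x^2 + 48*x + 64

The characteristic polynomial is χ_A(x) = (x + 4)^4, so the eigenvalues are known. The minimal polynomial is
  m_A(x) = Π_λ (x − λ)^{k_λ}
where k_λ is the size of the *largest* Jordan block for λ (equivalently, the smallest k with (A − λI)^k v = 0 for every generalised eigenvector v of λ).

  λ = -4: largest Jordan block has size 3, contributing (x + 4)^3

So m_A(x) = (x + 4)^3 = x^3 + 12*x^2 + 48*x + 64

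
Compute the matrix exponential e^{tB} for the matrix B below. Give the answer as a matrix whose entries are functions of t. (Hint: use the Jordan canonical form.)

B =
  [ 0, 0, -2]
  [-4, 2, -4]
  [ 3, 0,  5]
e^{tB} =
  [-2*exp(3*t) + 3*exp(2*t), 0, -2*exp(3*t) + 2*exp(2*t)]
  [-4*exp(3*t) + 4*exp(2*t), exp(2*t), -4*exp(3*t) + 4*exp(2*t)]
  [3*exp(3*t) - 3*exp(2*t), 0, 3*exp(3*t) - 2*exp(2*t)]

Strategy: write B = P · J · P⁻¹ where J is a Jordan canonical form, so e^{tB} = P · e^{tJ} · P⁻¹, and e^{tJ} can be computed block-by-block.

B has Jordan form
J =
  [2, 0, 0]
  [0, 2, 0]
  [0, 0, 3]
(up to reordering of blocks).

Per-block formulas:
  For a 1×1 block at λ = 2: exp(t · [2]) = [e^(2t)].
  For a 1×1 block at λ = 3: exp(t · [3]) = [e^(3t)].

After assembling e^{tJ} and conjugating by P, we get:

e^{tB} =
  [-2*exp(3*t) + 3*exp(2*t), 0, -2*exp(3*t) + 2*exp(2*t)]
  [-4*exp(3*t) + 4*exp(2*t), exp(2*t), -4*exp(3*t) + 4*exp(2*t)]
  [3*exp(3*t) - 3*exp(2*t), 0, 3*exp(3*t) - 2*exp(2*t)]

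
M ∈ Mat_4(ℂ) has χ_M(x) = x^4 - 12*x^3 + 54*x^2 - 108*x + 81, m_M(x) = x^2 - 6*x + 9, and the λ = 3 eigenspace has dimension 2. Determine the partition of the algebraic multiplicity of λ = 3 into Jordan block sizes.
Block sizes for λ = 3: [2, 2]

Step 1 — from the characteristic polynomial, algebraic multiplicity of λ = 3 is 4. From dim ker(M − (3)·I) = 2, there are exactly 2 Jordan blocks for λ = 3.
Step 2 — from the minimal polynomial, the factor (x − 3)^2 tells us the largest block for λ = 3 has size 2.
Step 3 — with total size 4, 2 blocks, and largest block 2, the block sizes (in nonincreasing order) are [2, 2].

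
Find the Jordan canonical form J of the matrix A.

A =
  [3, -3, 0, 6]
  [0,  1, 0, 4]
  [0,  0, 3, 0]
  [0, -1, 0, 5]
J_2(3) ⊕ J_1(3) ⊕ J_1(3)

The characteristic polynomial is
  det(x·I − A) = x^4 - 12*x^3 + 54*x^2 - 108*x + 81 = (x - 3)^4

Eigenvalues and multiplicities (the geometric multiplicity of λ is n − rank(A − λI), which equals the number of Jordan blocks for λ):
  λ = 3: algebraic multiplicity = 4, geometric multiplicity = 3

Determining the block sizes for each eigenvalue:
  λ = 3: 3 blocks summing to 4 forces exactly one block of size 2 and the rest size 1 → block sizes [2, 1, 1]

Assembling the blocks gives a Jordan form
J =
  [3, 1, 0, 0]
  [0, 3, 0, 0]
  [0, 0, 3, 0]
  [0, 0, 0, 3]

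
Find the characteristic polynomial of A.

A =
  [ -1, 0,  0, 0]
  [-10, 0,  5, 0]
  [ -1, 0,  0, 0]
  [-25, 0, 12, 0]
x^4 + x^3

Expanding det(x·I − A) (e.g. by cofactor expansion or by noting that A is similar to its Jordan form J, which has the same characteristic polynomial as A) gives
  χ_A(x) = x^4 + x^3
which factors as x^3*(x + 1). The eigenvalues (with algebraic multiplicities) are λ = -1 with multiplicity 1, λ = 0 with multiplicity 3.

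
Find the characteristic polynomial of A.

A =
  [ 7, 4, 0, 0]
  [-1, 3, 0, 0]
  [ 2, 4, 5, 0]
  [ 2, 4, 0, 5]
x^4 - 20*x^3 + 150*x^2 - 500*x + 625

Expanding det(x·I − A) (e.g. by cofactor expansion or by noting that A is similar to its Jordan form J, which has the same characteristic polynomial as A) gives
  χ_A(x) = x^4 - 20*x^3 + 150*x^2 - 500*x + 625
which factors as (x - 5)^4. The eigenvalues (with algebraic multiplicities) are λ = 5 with multiplicity 4.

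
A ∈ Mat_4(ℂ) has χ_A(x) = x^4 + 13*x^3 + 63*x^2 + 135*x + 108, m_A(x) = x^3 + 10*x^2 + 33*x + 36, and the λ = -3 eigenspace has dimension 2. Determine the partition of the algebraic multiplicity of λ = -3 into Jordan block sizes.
Block sizes for λ = -3: [2, 1]

Step 1 — from the characteristic polynomial, algebraic multiplicity of λ = -3 is 3. From dim ker(A − (-3)·I) = 2, there are exactly 2 Jordan blocks for λ = -3.
Step 2 — from the minimal polynomial, the factor (x + 3)^2 tells us the largest block for λ = -3 has size 2.
Step 3 — with total size 3, 2 blocks, and largest block 2, the block sizes (in nonincreasing order) are [2, 1].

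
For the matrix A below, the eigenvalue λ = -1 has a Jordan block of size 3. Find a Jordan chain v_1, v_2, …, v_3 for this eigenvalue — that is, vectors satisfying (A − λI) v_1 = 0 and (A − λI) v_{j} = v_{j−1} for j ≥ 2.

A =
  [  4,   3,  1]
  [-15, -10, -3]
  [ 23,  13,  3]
A Jordan chain for λ = -1 of length 3:
v_1 = (3, -9, 12)ᵀ
v_2 = (5, -15, 23)ᵀ
v_3 = (1, 0, 0)ᵀ

Let N = A − (-1)·I. We want v_3 with N^3 v_3 = 0 but N^2 v_3 ≠ 0; then v_{j-1} := N · v_j for j = 3, …, 2.

Pick v_3 = (1, 0, 0)ᵀ.
Then v_2 = N · v_3 = (5, -15, 23)ᵀ.
Then v_1 = N · v_2 = (3, -9, 12)ᵀ.

Sanity check: (A − (-1)·I) v_1 = (0, 0, 0)ᵀ = 0. ✓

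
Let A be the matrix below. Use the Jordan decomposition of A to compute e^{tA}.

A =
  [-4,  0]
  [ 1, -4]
e^{tA} =
  [exp(-4*t), 0]
  [t*exp(-4*t), exp(-4*t)]

Strategy: write A = P · J · P⁻¹ where J is a Jordan canonical form, so e^{tA} = P · e^{tJ} · P⁻¹, and e^{tJ} can be computed block-by-block.

A has Jordan form
J =
  [-4,  1]
  [ 0, -4]
(up to reordering of blocks).

Per-block formulas:
  For a 2×2 Jordan block J_2(-4): exp(t · J_2(-4)) = e^(-4t)·(I + t·N), where N is the 2×2 nilpotent shift.

After assembling e^{tJ} and conjugating by P, we get:

e^{tA} =
  [exp(-4*t), 0]
  [t*exp(-4*t), exp(-4*t)]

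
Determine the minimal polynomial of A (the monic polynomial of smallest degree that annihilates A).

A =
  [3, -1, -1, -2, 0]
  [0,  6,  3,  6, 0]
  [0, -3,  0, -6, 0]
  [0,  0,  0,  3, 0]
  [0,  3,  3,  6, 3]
x^2 - 6*x + 9

The characteristic polynomial is χ_A(x) = (x - 3)^5, so the eigenvalues are known. The minimal polynomial is
  m_A(x) = Π_λ (x − λ)^{k_λ}
where k_λ is the size of the *largest* Jordan block for λ (equivalently, the smallest k with (A − λI)^k v = 0 for every generalised eigenvector v of λ).

  λ = 3: largest Jordan block has size 2, contributing (x − 3)^2

So m_A(x) = (x - 3)^2 = x^2 - 6*x + 9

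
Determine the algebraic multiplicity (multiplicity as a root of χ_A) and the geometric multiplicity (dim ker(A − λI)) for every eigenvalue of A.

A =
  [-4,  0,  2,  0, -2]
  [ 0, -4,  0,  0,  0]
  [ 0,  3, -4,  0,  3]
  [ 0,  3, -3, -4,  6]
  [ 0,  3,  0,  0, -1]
λ = -4: alg = 4, geom = 3; λ = -1: alg = 1, geom = 1

Step 1 — factor the characteristic polynomial to read off the algebraic multiplicities:
  χ_A(x) = (x + 1)*(x + 4)^4

Step 2 — compute geometric multiplicities via the rank-nullity identity g(λ) = n − rank(A − λI):
  rank(A − (-4)·I) = 2, so dim ker(A − (-4)·I) = n − 2 = 3
  rank(A − (-1)·I) = 4, so dim ker(A − (-1)·I) = n − 4 = 1

Summary:
  λ = -4: algebraic multiplicity = 4, geometric multiplicity = 3
  λ = -1: algebraic multiplicity = 1, geometric multiplicity = 1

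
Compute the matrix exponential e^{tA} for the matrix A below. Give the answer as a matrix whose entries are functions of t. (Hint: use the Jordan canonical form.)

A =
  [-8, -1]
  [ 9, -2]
e^{tA} =
  [-3*t*exp(-5*t) + exp(-5*t), -t*exp(-5*t)]
  [9*t*exp(-5*t), 3*t*exp(-5*t) + exp(-5*t)]

Strategy: write A = P · J · P⁻¹ where J is a Jordan canonical form, so e^{tA} = P · e^{tJ} · P⁻¹, and e^{tJ} can be computed block-by-block.

A has Jordan form
J =
  [-5,  1]
  [ 0, -5]
(up to reordering of blocks).

Per-block formulas:
  For a 2×2 Jordan block J_2(-5): exp(t · J_2(-5)) = e^(-5t)·(I + t·N), where N is the 2×2 nilpotent shift.

After assembling e^{tJ} and conjugating by P, we get:

e^{tA} =
  [-3*t*exp(-5*t) + exp(-5*t), -t*exp(-5*t)]
  [9*t*exp(-5*t), 3*t*exp(-5*t) + exp(-5*t)]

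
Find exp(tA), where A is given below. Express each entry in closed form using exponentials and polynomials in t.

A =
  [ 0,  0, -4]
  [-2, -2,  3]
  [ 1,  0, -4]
e^{tA} =
  [2*t*exp(-2*t) + exp(-2*t), 0, -4*t*exp(-2*t)]
  [-t^2*exp(-2*t)/2 - 2*t*exp(-2*t), exp(-2*t), t^2*exp(-2*t) + 3*t*exp(-2*t)]
  [t*exp(-2*t), 0, -2*t*exp(-2*t) + exp(-2*t)]

Strategy: write A = P · J · P⁻¹ where J is a Jordan canonical form, so e^{tA} = P · e^{tJ} · P⁻¹, and e^{tJ} can be computed block-by-block.

A has Jordan form
J =
  [-2,  1,  0]
  [ 0, -2,  1]
  [ 0,  0, -2]
(up to reordering of blocks).

Per-block formulas:
  For a 3×3 Jordan block J_3(-2): exp(t · J_3(-2)) = e^(-2t)·(I + t·N + (t^2/2)·N^2), where N is the 3×3 nilpotent shift.

After assembling e^{tJ} and conjugating by P, we get:

e^{tA} =
  [2*t*exp(-2*t) + exp(-2*t), 0, -4*t*exp(-2*t)]
  [-t^2*exp(-2*t)/2 - 2*t*exp(-2*t), exp(-2*t), t^2*exp(-2*t) + 3*t*exp(-2*t)]
  [t*exp(-2*t), 0, -2*t*exp(-2*t) + exp(-2*t)]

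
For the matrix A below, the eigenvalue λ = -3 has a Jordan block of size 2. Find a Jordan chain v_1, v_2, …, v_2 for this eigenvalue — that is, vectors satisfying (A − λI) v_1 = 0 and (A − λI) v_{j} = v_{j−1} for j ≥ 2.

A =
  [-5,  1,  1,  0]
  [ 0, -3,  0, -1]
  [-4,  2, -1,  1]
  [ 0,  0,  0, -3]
A Jordan chain for λ = -3 of length 2:
v_1 = (-2, 0, -4, 0)ᵀ
v_2 = (1, 0, 0, 0)ᵀ

Let N = A − (-3)·I. We want v_2 with N^2 v_2 = 0 but N^1 v_2 ≠ 0; then v_{j-1} := N · v_j for j = 2, …, 2.

Pick v_2 = (1, 0, 0, 0)ᵀ.
Then v_1 = N · v_2 = (-2, 0, -4, 0)ᵀ.

Sanity check: (A − (-3)·I) v_1 = (0, 0, 0, 0)ᵀ = 0. ✓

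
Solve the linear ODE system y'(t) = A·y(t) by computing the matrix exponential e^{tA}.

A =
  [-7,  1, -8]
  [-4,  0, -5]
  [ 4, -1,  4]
e^{tA} =
  [-6*t*exp(-t) + exp(-t), 3*t^2*exp(-t)/2 + t*exp(-t), 3*t^2*exp(-t)/2 - 8*t*exp(-t)]
  [-4*t*exp(-t), t^2*exp(-t) + t*exp(-t) + exp(-t), t^2*exp(-t) - 5*t*exp(-t)]
  [4*t*exp(-t), -t^2*exp(-t) - t*exp(-t), -t^2*exp(-t) + 5*t*exp(-t) + exp(-t)]

Strategy: write A = P · J · P⁻¹ where J is a Jordan canonical form, so e^{tA} = P · e^{tJ} · P⁻¹, and e^{tJ} can be computed block-by-block.

A has Jordan form
J =
  [-1,  1,  0]
  [ 0, -1,  1]
  [ 0,  0, -1]
(up to reordering of blocks).

Per-block formulas:
  For a 3×3 Jordan block J_3(-1): exp(t · J_3(-1)) = e^(-1t)·(I + t·N + (t^2/2)·N^2), where N is the 3×3 nilpotent shift.

After assembling e^{tJ} and conjugating by P, we get:

e^{tA} =
  [-6*t*exp(-t) + exp(-t), 3*t^2*exp(-t)/2 + t*exp(-t), 3*t^2*exp(-t)/2 - 8*t*exp(-t)]
  [-4*t*exp(-t), t^2*exp(-t) + t*exp(-t) + exp(-t), t^2*exp(-t) - 5*t*exp(-t)]
  [4*t*exp(-t), -t^2*exp(-t) - t*exp(-t), -t^2*exp(-t) + 5*t*exp(-t) + exp(-t)]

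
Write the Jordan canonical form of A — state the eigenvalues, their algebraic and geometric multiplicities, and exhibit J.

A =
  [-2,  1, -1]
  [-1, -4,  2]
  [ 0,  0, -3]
J_3(-3)

The characteristic polynomial is
  det(x·I − A) = x^3 + 9*x^2 + 27*x + 27 = (x + 3)^3

Eigenvalues and multiplicities (the geometric multiplicity of λ is n − rank(A − λI), which equals the number of Jordan blocks for λ):
  λ = -3: algebraic multiplicity = 3, geometric multiplicity = 1

Determining the block sizes for each eigenvalue:
  λ = -3: one block (gm = 1), so the single block has size am = 3 → block sizes [3]

Assembling the blocks gives a Jordan form
J =
  [-3,  1,  0]
  [ 0, -3,  1]
  [ 0,  0, -3]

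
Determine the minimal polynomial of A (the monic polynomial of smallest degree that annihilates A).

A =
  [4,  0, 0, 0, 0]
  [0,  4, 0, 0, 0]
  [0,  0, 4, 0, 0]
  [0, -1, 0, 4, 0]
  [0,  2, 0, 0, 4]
x^2 - 8*x + 16

The characteristic polynomial is χ_A(x) = (x - 4)^5, so the eigenvalues are known. The minimal polynomial is
  m_A(x) = Π_λ (x − λ)^{k_λ}
where k_λ is the size of the *largest* Jordan block for λ (equivalently, the smallest k with (A − λI)^k v = 0 for every generalised eigenvector v of λ).

  λ = 4: largest Jordan block has size 2, contributing (x − 4)^2

So m_A(x) = (x - 4)^2 = x^2 - 8*x + 16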